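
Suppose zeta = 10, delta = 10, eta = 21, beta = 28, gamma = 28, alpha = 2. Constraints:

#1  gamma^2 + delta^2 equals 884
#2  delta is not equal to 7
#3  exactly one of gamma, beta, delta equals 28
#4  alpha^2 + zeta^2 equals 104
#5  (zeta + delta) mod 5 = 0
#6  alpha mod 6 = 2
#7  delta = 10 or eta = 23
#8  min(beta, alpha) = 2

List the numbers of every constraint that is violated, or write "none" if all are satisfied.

The assignment fails constraint 3.

#1 gamma^2 + delta^2 = 28^2 + 10^2 = 784 + 100 = 884  ✓
#2 delta = 10, and 10 ≠ 7  ✓
#3 gamma=28, beta=28, delta=10; 2 of them equal 28, not exactly one  ✗
#4 alpha^2 + zeta^2 = 2^2 + 10^2 = 4 + 100 = 104  ✓
#5 zeta + delta = 20; 20 mod 5 = 0  ✓
#6 2 mod 6 = 2  ✓
#7 delta = 10 = 10 (first disjunct)  ✓
#8 min(28, 2) = 2  ✓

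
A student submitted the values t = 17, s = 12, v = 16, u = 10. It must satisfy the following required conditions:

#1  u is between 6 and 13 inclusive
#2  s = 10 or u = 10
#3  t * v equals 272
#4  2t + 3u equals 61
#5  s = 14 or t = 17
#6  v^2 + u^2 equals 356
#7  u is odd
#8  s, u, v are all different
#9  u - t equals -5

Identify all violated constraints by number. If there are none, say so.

#1 u = 10 lies in [6, 13]  ✔
#2 s = 12 ≠ 10, but u = 10 = 10 (second disjunct)  ✔
#3 t * v = 17 * 16 = 272  ✔
#4 2t + 3u = 2(17) + 3(10) = 64, not 61  ✘
#5 s = 12 ≠ 14, but t = 17 = 17 (second disjunct)  ✔
#6 v^2 + u^2 = 16^2 + 10^2 = 256 + 100 = 356  ✔
#7 u = 10 is even  ✘
#8 values 12, 10, 16 are pairwise distinct  ✔
#9 u - t = 10 - 17 = -7, not -5  ✘

Violated: 4, 7, and 9.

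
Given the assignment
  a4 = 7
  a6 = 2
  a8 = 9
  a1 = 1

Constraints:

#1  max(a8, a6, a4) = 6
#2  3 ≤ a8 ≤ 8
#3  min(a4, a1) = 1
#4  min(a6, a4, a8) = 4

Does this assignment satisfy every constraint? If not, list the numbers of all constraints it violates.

#1 max(9, 2, 7) = 9, not 6 — does not hold.
#2 a8 = 9 is outside [3, 8] — does not hold.
#3 min(7, 1) = 1 — holds.
#4 min(2, 7, 9) = 2, not 4 — does not hold.

Constraints 1, 2, 4 do not hold.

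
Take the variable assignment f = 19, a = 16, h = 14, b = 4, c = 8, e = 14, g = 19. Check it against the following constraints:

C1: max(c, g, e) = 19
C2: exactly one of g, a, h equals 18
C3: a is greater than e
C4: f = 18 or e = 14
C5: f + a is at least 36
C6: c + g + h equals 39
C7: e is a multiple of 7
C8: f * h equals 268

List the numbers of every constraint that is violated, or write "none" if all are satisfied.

No — constraints 2, 5, 6, and 8 are not satisfied.

C1: max(8, 19, 14) = 19  ✔
C2: g=19, a=16, h=14; 0 of them equal 18, not exactly one  ✘
C3: a = 16, e = 14; 16 > 14  ✔
C4: f = 19 ≠ 18, but e = 14 = 14 (second disjunct)  ✔
C5: f + a = 19 + 16 = 35; 35 < 36, bound 36 not met  ✘
C6: c + g + h = 8 + 19 + 14 = 41, not 39  ✘
C7: 14 / 7 = 2, so 7 divides 14  ✔
C8: f * h = 19 * 14 = 266, not 268  ✘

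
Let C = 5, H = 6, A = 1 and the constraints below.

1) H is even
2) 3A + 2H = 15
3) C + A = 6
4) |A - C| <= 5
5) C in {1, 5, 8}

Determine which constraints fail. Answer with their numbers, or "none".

All constraints are satisfied.

1) H = 6 is even — OK.
2) 3A + 2H = 3(1) + 2(6) = 15 — OK.
3) C + A = 5 + 1 = 6 — OK.
4) |1 - 5| = 4; 4 ≤ 5 — OK.
5) C = 5 is in {1, 5, 8} — OK.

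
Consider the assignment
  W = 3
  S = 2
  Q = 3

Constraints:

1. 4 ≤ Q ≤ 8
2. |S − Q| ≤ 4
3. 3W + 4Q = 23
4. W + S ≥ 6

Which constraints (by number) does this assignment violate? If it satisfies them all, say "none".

1. Q = 3 is outside [4, 8] — fails.
2. |2 − 3| = 1; 1 ≤ 4 — holds.
3. 3W + 4Q = 3(3) + 4(3) = 21, not 23 — fails.
4. W + S = 3 + 2 = 5; 5 < 6, bound 6 not met — fails.

Constraints 1, 3, and 4 are violated.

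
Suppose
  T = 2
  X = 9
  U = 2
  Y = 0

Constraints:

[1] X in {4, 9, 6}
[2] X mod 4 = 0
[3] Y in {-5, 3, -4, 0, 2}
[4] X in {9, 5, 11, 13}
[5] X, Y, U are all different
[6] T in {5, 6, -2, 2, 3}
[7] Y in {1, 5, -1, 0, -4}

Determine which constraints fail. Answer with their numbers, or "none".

[1] X = 9 is in {4, 9, 6}  holds
[2] 9 mod 4 = 1, not 0  fails
[3] Y = 0 is in {-5, 3, -4, 0, 2}  holds
[4] X = 9 is in {9, 5, 11, 13}  holds
[5] values 9, 0, 2 are pairwise distinct  holds
[6] T = 2 is in {5, 6, -2, 2, 3}  holds
[7] Y = 0 is in {1, 5, -1, 0, -4}  holds

Constraint 2 does not hold.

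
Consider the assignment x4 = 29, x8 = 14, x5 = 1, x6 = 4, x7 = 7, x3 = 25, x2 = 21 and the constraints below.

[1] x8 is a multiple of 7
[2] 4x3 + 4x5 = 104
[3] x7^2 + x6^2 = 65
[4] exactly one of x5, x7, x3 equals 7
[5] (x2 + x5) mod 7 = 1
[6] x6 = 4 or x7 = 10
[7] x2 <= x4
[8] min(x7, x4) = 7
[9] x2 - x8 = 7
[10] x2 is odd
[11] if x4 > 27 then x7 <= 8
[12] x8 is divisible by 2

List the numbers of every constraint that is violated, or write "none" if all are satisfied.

[1] 14 / 7 = 2, so 7 divides 14 — OK.
[2] 4x3 + 4x5 = 4(25) + 4(1) = 104 — OK.
[3] x7^2 + x6^2 = 7^2 + 4^2 = 49 + 16 = 65 — OK.
[4] x5=1, x7=7, x3=25; 1 of them equals 7 — OK.
[5] x2 + x5 = 22; 22 mod 7 = 1 — OK.
[6] x6 = 4 = 4 (first disjunct) — OK.
[7] x2 = 21, x4 = 29; 21 ≤ 29 — OK.
[8] min(7, 29) = 7 — OK.
[9] x2 - x8 = 21 - 14 = 7 — OK.
[10] x2 = 21 is odd — OK.
[11] x4 = 29 > 27, so we need x7 ≤ 8; x7 = 7 ≤ 8 — OK.
[12] 14 / 2 = 7, so 2 divides 14 — OK.

None — every constraint holds.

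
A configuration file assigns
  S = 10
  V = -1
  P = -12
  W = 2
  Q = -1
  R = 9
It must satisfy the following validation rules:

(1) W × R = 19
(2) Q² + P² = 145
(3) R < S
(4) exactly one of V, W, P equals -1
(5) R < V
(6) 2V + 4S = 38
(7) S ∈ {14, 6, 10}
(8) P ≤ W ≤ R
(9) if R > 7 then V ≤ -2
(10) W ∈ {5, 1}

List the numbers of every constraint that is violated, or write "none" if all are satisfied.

Violated: 1, 5, 9, and 10.

(1) W × R = 2 × 9 = 18, not 19 — violated.
(2) Q² + P² = (-1)² + (-12)² = 1 + 144 = 145 — satisfied.
(3) R = 9, S = 10; 9 < 10 — satisfied.
(4) V=-1, W=2, P=-12; 1 of them equals -1 — satisfied.
(5) R = 9, V = -1; 9 ≥ -1 (want <) — violated.
(6) 2V + 4S = 2(-1) + 4(10) = 38 — satisfied.
(7) S = 10 is in {14, 6, 10} — satisfied.
(8) values -12 ≤ 2 ≤ 9 — satisfied.
(9) R = 9 > 7, so we need V ≤ -2; but V = -1 > -2 — violated.
(10) W = 2 is not in {5, 1} — violated.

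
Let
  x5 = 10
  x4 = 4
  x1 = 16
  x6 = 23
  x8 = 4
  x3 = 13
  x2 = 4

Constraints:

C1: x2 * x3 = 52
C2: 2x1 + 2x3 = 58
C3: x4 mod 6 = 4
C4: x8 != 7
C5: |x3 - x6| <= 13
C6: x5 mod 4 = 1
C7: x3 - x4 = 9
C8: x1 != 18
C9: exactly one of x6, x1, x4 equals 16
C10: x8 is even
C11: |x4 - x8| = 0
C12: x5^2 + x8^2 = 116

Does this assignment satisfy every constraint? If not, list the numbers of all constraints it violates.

No — constraint 6 is not satisfied.

C1: x2 * x3 = 4 * 13 = 52 — holds.
C2: 2x1 + 2x3 = 2(16) + 2(13) = 58 — holds.
C3: 4 mod 6 = 4 — holds.
C4: x8 = 4, and 4 ≠ 7 — holds.
C5: |13 - 23| = 10; 10 ≤ 13 — holds.
C6: 10 mod 4 = 2, not 1 — fails.
C7: x3 - x4 = 13 - 4 = 9 — holds.
C8: x1 = 16, and 16 ≠ 18 — holds.
C9: x6=23, x1=16, x4=4; 1 of them equals 16 — holds.
C10: x8 = 4 is even — holds.
C11: |4 - 4| = 0 — holds.
C12: x5^2 + x8^2 = 10^2 + 4^2 = 100 + 16 = 116 — holds.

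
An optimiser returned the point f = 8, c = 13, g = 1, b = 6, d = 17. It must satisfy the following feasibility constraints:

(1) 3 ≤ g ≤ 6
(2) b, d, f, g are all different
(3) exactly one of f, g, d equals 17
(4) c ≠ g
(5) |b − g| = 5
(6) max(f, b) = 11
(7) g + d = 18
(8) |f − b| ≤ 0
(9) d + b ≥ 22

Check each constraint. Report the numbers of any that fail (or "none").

(1) g = 1 is outside [3, 6] — violated.
(2) values 6, 17, 8, 1 are pairwise distinct — satisfied.
(3) f=8, g=1, d=17; 1 of them equals 17 — satisfied.
(4) c = 13, g = 1; distinct — satisfied.
(5) |6 − 1| = 5 — satisfied.
(6) max(8, 6) = 8, not 11 — violated.
(7) g + d = 1 + 17 = 18 — satisfied.
(8) |8 − 6| = 2; 2 > 0, exceeds bound 0 — violated.
(9) d + b = 17 + 6 = 23; 23 ≥ 22 — satisfied.

Violated: 1, 6, 8.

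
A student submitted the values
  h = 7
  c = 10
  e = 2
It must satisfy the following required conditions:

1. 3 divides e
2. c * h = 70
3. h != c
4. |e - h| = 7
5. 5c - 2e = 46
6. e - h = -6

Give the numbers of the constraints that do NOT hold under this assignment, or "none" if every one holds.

Constraints 1, 4, and 6 do not hold.

1. 2 = 3*0 + 2, so 3 does not divide 2 — violated.
2. c * h = 10 * 7 = 70 — satisfied.
3. h = 7, c = 10; distinct — satisfied.
4. |2 - 7| = 5, not 7 — violated.
5. 5c - 2e = 5(10) - 2(2) = 46 — satisfied.
6. e - h = 2 - 7 = -5, not -6 — violated.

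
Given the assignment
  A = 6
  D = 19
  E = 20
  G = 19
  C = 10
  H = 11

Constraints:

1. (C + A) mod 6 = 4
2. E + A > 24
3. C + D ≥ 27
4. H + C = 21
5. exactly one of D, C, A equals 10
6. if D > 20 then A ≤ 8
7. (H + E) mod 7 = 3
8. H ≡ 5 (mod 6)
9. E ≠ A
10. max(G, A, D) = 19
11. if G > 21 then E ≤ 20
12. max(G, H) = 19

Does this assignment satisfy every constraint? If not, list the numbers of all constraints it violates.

All constraints are satisfied.

1. C + A = 16; 16 mod 6 = 4  holds
2. E + A = 20 + 6 = 26; 26 > 24  holds
3. C + D = 10 + 19 = 29; 29 ≥ 27  holds
4. H + C = 11 + 10 = 21  holds
5. D=19, C=10, A=6; 1 of them equals 10  holds
6. D = 19, not > 20; antecedent false, conditional vacuously true  holds
7. H + E = 31; 31 mod 7 = 3  holds
8. 11 mod 6 = 5  holds
9. E = 20, A = 6; distinct  holds
10. max(19, 6, 19) = 19  holds
11. G = 19, not > 21; antecedent false, conditional vacuously true  holds
12. max(19, 11) = 19  holds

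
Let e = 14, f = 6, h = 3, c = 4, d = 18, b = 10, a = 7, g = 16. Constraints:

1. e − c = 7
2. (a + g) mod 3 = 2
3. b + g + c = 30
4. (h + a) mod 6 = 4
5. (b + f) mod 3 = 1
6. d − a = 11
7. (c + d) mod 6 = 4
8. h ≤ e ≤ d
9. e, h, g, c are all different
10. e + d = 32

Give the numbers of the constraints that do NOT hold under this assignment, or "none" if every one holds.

1. e − c = 14 − 4 = 10, not 7  false
2. a + g = 23; 23 mod 3 = 2  true
3. b + g + c = 10 + 16 + 4 = 30  true
4. h + a = 10; 10 mod 6 = 4  true
5. b + f = 16; 16 mod 3 = 1  true
6. d − a = 18 − 7 = 11  true
7. c + d = 22; 22 mod 6 = 4  true
8. values 3 ≤ 14 ≤ 18  true
9. values 14, 3, 16, 4 are pairwise distinct  true
10. e + d = 14 + 18 = 32  true

The assignment fails constraint 1.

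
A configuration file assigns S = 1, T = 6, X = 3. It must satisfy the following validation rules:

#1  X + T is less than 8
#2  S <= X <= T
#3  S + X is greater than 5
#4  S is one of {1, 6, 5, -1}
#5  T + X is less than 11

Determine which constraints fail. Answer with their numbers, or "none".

#1 X + T = 3 + 6 = 9; 9 ≥ 8, bound 8 not met — violated.
#2 values 1 <= 3 <= 6 — OK.
#3 S + X = 1 + 3 = 4; 4 ≤ 5, bound 5 not met — violated.
#4 S = 1 is in {1, 6, 5, -1} — OK.
#5 T + X = 6 + 3 = 9; 9 < 11 — OK.

Violated: 1 and 3.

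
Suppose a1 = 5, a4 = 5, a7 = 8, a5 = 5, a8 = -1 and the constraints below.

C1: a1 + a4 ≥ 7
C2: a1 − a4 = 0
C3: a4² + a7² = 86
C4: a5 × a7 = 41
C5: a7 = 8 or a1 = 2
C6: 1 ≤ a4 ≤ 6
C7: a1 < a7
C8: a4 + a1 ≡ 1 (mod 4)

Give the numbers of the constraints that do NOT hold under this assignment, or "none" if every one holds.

Constraints 3, 4, and 8 are violated.

C1: a1 + a4 = 5 + 5 = 10; 10 ≥ 7 — satisfied.
C2: a1 − a4 = 5 − 5 = 0 — satisfied.
C3: a4² + a7² = 5² + 8² = 25 + 64 = 89, not 86 — violated.
C4: a5 × a7 = 5 × 8 = 40, not 41 — violated.
C5: a7 = 8 = 8 (first disjunct) — satisfied.
C6: a4 = 5 lies in [1, 6] — satisfied.
C7: a1 = 5, a7 = 8; 5 < 8 — satisfied.
C8: a4 + a1 = 10; 10 mod 4 = 2, not 1 — violated.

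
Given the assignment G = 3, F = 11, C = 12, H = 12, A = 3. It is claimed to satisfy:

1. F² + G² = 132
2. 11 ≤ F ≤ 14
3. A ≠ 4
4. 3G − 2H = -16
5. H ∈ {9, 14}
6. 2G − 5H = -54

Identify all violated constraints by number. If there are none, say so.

The assignment fails constraints 1, 4, 5.

1. F² + G² = 11² + 3² = 121 + 9 = 130, not 132 — fails.
2. F = 11 lies in [11, 14] — holds.
3. A = 3, and 3 ≠ 4 — holds.
4. 3G − 2H = 3(3) − 2(12) = -15, not -16 — fails.
5. H = 12 is not in {9, 14} — fails.
6. 2G − 5H = 2(3) − 5(12) = -54 — holds.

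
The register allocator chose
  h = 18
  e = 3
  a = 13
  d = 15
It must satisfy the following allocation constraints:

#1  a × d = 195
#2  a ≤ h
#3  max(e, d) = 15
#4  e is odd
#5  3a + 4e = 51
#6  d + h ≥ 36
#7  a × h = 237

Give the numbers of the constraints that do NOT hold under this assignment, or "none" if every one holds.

#1 a × d = 13 × 15 = 195 — satisfied.
#2 a = 13, h = 18; 13 ≤ 18 — satisfied.
#3 max(3, 15) = 15 — satisfied.
#4 e = 3 is odd — satisfied.
#5 3a + 4e = 3(13) + 4(3) = 51 — satisfied.
#6 d + h = 15 + 18 = 33; 33 < 36, bound 36 not met — violated.
#7 a × h = 13 × 18 = 234, not 237 — violated.

The assignment fails constraints 6 and 7.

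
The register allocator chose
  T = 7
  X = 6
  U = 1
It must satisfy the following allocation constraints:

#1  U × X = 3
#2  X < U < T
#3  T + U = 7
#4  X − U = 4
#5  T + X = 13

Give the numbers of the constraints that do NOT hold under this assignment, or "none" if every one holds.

#1 U × X = 1 × 6 = 6, not 3 — fails.
#2 values 6, 1, 7; X = 6 is not < U = 1 — fails.
#3 T + U = 7 + 1 = 8, not 7 — fails.
#4 X − U = 6 − 1 = 5, not 4 — fails.
#5 T + X = 7 + 6 = 13 — holds.

Violated: 1, 2, 3, and 4.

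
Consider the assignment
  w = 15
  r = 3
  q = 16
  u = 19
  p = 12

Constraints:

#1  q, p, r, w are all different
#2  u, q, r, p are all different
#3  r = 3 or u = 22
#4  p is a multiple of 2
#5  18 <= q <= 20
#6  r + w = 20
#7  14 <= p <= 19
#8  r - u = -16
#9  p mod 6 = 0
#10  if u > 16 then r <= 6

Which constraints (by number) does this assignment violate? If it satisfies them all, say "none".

#1 values 16, 12, 3, 15 are pairwise distinct  ✓
#2 values 19, 16, 3, 12 are pairwise distinct  ✓
#3 r = 3 = 3 (first disjunct)  ✓
#4 12 / 2 = 6, so 2 divides 12  ✓
#5 q = 16 is outside [18, 20]  ✗
#6 r + w = 3 + 15 = 18, not 20  ✗
#7 p = 12 is outside [14, 19]  ✗
#8 r - u = 3 - 19 = -16  ✓
#9 12 mod 6 = 0  ✓
#10 u = 19 > 16, so we need r ≤ 6; r = 3 ≤ 6  ✓

The assignment fails constraints 5, 6, 7.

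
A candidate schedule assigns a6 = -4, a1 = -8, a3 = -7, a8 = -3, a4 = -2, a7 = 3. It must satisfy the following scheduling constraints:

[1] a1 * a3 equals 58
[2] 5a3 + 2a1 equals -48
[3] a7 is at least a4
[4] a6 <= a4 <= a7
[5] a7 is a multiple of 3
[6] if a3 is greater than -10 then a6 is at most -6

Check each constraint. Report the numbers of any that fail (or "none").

[1] a1 * a3 = -8 * (-7) = 56, not 58 — violated.
[2] 5a3 + 2a1 = 5(-7) + 2(-8) = -51, not -48 — violated.
[3] a7 = 3, a4 = -2; 3 ≥ -2 — OK.
[4] values -4 <= -2 <= 3 — OK.
[5] 3 / 3 = 1, so 3 divides 3 — OK.
[6] a3 = -7 > -10, so we need a6 ≤ -6; but a6 = -4 > -6 — violated.

Constraints 1, 2, and 6 do not hold.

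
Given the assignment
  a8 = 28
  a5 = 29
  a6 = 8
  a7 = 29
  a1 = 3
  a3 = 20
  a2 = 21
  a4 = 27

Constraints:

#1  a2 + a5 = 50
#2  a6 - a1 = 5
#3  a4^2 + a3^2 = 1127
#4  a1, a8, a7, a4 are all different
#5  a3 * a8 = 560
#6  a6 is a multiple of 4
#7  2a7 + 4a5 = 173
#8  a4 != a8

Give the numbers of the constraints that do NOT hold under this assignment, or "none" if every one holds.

Constraints 3 and 7 do not hold.

#1 a2 + a5 = 21 + 29 = 50 — holds.
#2 a6 - a1 = 8 - 3 = 5 — holds.
#3 a4^2 + a3^2 = 27^2 + 20^2 = 729 + 400 = 1129, not 1127 — does not hold.
#4 values 3, 28, 29, 27 are pairwise distinct — holds.
#5 a3 * a8 = 20 * 28 = 560 — holds.
#6 8 / 4 = 2, so 4 divides 8 — holds.
#7 2a7 + 4a5 = 2(29) + 4(29) = 174, not 173 — does not hold.
#8 a4 = 27, a8 = 28; distinct — holds.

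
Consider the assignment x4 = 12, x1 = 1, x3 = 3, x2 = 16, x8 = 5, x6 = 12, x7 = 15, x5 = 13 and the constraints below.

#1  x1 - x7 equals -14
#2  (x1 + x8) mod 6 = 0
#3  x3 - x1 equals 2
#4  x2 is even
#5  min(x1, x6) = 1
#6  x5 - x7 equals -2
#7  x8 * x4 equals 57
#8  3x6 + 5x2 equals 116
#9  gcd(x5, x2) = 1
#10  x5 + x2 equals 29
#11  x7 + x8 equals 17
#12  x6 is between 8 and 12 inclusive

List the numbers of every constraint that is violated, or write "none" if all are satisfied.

#1 x1 - x7 = 1 - 15 = -14 — holds.
#2 x1 + x8 = 6; 6 mod 6 = 0 — holds.
#3 x3 - x1 = 3 - 1 = 2 — holds.
#4 x2 = 16 is even — holds.
#5 min(1, 12) = 1 — holds.
#6 x5 - x7 = 13 - 15 = -2 — holds.
#7 x8 * x4 = 5 * 12 = 60, not 57 — does not hold.
#8 3x6 + 5x2 = 3(12) + 5(16) = 116 — holds.
#9 gcd(13, 16) = 1 — holds.
#10 x5 + x2 = 13 + 16 = 29 — holds.
#11 x7 + x8 = 15 + 5 = 20, not 17 — does not hold.
#12 x6 = 12 lies in [8, 12] — holds.

Constraints 7 and 11 are violated.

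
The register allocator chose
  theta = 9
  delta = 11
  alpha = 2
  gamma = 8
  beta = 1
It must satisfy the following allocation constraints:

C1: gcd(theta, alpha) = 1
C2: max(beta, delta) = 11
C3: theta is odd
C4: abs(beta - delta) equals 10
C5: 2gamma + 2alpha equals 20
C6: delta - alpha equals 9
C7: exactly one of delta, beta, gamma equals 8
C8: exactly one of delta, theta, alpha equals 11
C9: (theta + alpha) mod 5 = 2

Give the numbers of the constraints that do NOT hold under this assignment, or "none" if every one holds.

No — constraint 9 is not satisfied.

C1: gcd(9, 2) = 1  ✓
C2: max(1, 11) = 11  ✓
C3: theta = 9 is odd  ✓
C4: abs(1 - 11) = 10  ✓
C5: 2gamma + 2alpha = 2(8) + 2(2) = 20  ✓
C6: delta - alpha = 11 - 2 = 9  ✓
C7: delta=11, beta=1, gamma=8; 1 of them equals 8  ✓
C8: delta=11, theta=9, alpha=2; 1 of them equals 11  ✓
C9: theta + alpha = 11; 11 mod 5 = 1, not 2  ✗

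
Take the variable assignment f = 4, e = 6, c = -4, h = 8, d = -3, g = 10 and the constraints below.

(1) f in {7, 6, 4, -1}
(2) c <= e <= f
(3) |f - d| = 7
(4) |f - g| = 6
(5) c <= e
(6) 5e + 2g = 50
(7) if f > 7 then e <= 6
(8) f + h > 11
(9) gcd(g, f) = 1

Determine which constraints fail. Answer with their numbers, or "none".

Constraints 2, 9 do not hold.

(1) f = 4 is in {7, 6, 4, -1}  ✔
(2) values -4, 6, 4; e = 6 is not <= f = 4  ✘
(3) |4 - (-3)| = 7  ✔
(4) |4 - 10| = 6  ✔
(5) c = -4, e = 6; -4 ≤ 6  ✔
(6) 5e + 2g = 5(6) + 2(10) = 50  ✔
(7) f = 4, not > 7; antecedent false, conditional vacuously true  ✔
(8) f + h = 4 + 8 = 12; 12 > 11  ✔
(9) gcd(10, 4) = 2, not 1  ✘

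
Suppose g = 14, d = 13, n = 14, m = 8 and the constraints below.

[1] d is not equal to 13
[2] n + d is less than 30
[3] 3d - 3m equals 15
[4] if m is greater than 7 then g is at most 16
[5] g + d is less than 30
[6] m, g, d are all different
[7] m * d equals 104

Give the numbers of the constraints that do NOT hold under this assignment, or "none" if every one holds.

No — constraint 1 is not satisfied.

[1] d = 13, but 13 is required to differ — violated.
[2] n + d = 14 + 13 = 27; 27 < 30 — satisfied.
[3] 3d - 3m = 3(13) - 3(8) = 15 — satisfied.
[4] m = 8 > 7, so we need g ≤ 16; g = 14 ≤ 16 — satisfied.
[5] g + d = 14 + 13 = 27; 27 < 30 — satisfied.
[6] values 8, 14, 13 are pairwise distinct — satisfied.
[7] m * d = 8 * 13 = 104 — satisfied.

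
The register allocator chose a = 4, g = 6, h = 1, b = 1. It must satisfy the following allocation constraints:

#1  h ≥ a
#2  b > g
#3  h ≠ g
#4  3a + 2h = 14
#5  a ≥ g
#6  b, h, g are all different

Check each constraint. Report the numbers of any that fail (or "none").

#1 h = 1, a = 4; 1 < 4 (want ≥) — violated.
#2 b = 1, g = 6; 1 ≤ 6 (want >) — violated.
#3 h = 1, g = 6; distinct — satisfied.
#4 3a + 2h = 3(4) + 2(1) = 14 — satisfied.
#5 a = 4, g = 6; 4 < 6 (want ≥) — violated.
#6 b = h = 1, not all different — violated.

Violated: 1, 2, 5, and 6.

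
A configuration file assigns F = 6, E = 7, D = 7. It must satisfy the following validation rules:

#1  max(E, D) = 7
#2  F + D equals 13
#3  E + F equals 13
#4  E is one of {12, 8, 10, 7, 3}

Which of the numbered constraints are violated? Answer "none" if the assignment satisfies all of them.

All constraints are satisfied.

#1 max(7, 7) = 7 — OK.
#2 F + D = 6 + 7 = 13 — OK.
#3 E + F = 7 + 6 = 13 — OK.
#4 E = 7 is in {12, 8, 10, 7, 3} — OK.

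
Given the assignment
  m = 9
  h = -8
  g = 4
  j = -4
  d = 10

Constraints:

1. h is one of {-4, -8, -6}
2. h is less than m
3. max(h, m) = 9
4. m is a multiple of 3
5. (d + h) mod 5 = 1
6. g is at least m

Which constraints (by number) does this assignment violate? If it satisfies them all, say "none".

1. h = -8 is in {-4, -8, -6} — satisfied.
2. h = -8, m = 9; -8 < 9 — satisfied.
3. max(-8, 9) = 9 — satisfied.
4. 9 / 3 = 3, so 3 divides 9 — satisfied.
5. d + h = 2; 2 mod 5 = 2, not 1 — violated.
6. g = 4, m = 9; 4 < 9 (want ≥) — violated.

Constraints 5, 6 are violated.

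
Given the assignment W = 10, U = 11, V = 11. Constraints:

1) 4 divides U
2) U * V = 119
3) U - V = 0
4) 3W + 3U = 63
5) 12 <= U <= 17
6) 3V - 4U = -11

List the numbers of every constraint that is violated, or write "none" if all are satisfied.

1) 11 = 4*2 + 3, so 4 does not divide 11  ✗
2) U * V = 11 * 11 = 121, not 119  ✗
3) U - V = 11 - 11 = 0  ✓
4) 3W + 3U = 3(10) + 3(11) = 63  ✓
5) U = 11 is outside [12, 17]  ✗
6) 3V - 4U = 3(11) - 4(11) = -11  ✓

Constraints 1, 2, 5 are violated.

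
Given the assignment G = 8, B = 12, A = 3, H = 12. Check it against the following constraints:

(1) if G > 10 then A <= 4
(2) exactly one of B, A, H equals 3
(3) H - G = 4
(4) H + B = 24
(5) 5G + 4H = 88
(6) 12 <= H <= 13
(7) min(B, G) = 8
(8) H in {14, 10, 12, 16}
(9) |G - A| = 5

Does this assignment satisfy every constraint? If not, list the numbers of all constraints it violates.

All constraints are satisfied.

(1) G = 8, not > 10; antecedent false, conditional vacuously true — OK.
(2) B=12, A=3, H=12; 1 of them equals 3 — OK.
(3) H - G = 12 - 8 = 4 — OK.
(4) H + B = 12 + 12 = 24 — OK.
(5) 5G + 4H = 5(8) + 4(12) = 88 — OK.
(6) H = 12 lies in [12, 13] — OK.
(7) min(12, 8) = 8 — OK.
(8) H = 12 is in {14, 10, 12, 16} — OK.
(9) |8 - 3| = 5 — OK.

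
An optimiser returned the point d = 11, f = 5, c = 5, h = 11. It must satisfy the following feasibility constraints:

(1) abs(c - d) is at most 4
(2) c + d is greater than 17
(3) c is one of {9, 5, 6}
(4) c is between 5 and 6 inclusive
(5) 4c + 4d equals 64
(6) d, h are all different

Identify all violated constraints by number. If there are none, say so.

(1) abs(5 - 11) = 6; 6 > 4, exceeds bound 4 — violated.
(2) c + d = 5 + 11 = 16; 16 ≤ 17, bound 17 not met — violated.
(3) c = 5 is in {9, 5, 6} — OK.
(4) c = 5 lies in [5, 6] — OK.
(5) 4c + 4d = 4(5) + 4(11) = 64 — OK.
(6) d = h = 11, not all different — violated.

The assignment fails constraints 1, 2, and 6.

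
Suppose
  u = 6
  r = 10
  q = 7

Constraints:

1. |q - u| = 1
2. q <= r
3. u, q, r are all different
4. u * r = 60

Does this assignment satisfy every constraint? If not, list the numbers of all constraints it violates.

1. |7 - 6| = 1  true
2. q = 7, r = 10; 7 ≤ 10  true
3. values 6, 7, 10 are pairwise distinct  true
4. u * r = 6 * 10 = 60  true

Yes — all constraints hold.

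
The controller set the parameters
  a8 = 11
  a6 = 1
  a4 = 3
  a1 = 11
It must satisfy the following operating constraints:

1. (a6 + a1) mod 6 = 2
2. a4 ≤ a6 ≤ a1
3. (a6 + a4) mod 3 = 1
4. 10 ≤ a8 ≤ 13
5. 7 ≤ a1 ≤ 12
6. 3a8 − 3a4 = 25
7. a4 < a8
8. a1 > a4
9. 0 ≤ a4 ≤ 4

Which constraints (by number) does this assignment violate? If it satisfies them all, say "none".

1. a6 + a1 = 12; 12 mod 6 = 0, not 2  FAIL
2. values 3, 1, 11; a4 = 3 is not ≤ a6 = 1  FAIL
3. a6 + a4 = 4; 4 mod 3 = 1  OK
4. a8 = 11 lies in [10, 13]  OK
5. a1 = 11 lies in [7, 12]  OK
6. 3a8 − 3a4 = 3(11) − 3(3) = 24, not 25  FAIL
7. a4 = 3, a8 = 11; 3 < 11  OK
8. a1 = 11, a4 = 3; 11 > 3  OK
9. a4 = 3 lies in [0, 4]  OK

Constraints 1, 2, and 6 are violated.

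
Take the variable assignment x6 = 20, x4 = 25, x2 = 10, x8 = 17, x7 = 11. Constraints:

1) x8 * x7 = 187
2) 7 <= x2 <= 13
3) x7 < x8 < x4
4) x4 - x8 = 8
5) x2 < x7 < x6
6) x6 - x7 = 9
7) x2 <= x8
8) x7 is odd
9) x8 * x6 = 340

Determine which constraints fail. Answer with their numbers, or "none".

1) x8 * x7 = 17 * 11 = 187  ✔
2) x2 = 10 lies in [7, 13]  ✔
3) values 11 < 17 < 25  ✔
4) x4 - x8 = 25 - 17 = 8  ✔
5) values 10 < 11 < 20  ✔
6) x6 - x7 = 20 - 11 = 9  ✔
7) x2 = 10, x8 = 17; 10 ≤ 17  ✔
8) x7 = 11 is odd  ✔
9) x8 * x6 = 17 * 20 = 340  ✔

The assignment satisfies every constraint.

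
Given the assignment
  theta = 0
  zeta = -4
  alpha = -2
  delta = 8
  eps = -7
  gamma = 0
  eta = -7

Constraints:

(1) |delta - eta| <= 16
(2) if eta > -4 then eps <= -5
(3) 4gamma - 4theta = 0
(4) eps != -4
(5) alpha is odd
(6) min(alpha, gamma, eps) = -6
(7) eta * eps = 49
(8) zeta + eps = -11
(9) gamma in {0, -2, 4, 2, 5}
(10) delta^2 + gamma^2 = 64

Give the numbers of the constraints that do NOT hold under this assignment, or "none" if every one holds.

(1) |8 - (-7)| = 15; 15 ≤ 16 — holds.
(2) eta = -7, not > -4; antecedent false, conditional vacuously true — holds.
(3) 4gamma - 4theta = 4(0) - 4(0) = 0 — holds.
(4) eps = -7, and -7 ≠ -4 — holds.
(5) alpha = -2 is even — fails.
(6) min(-2, 0, -7) = -7, not -6 — fails.
(7) eta * eps = -7 * (-7) = 49 — holds.
(8) zeta + eps = -4 + (-7) = -11 — holds.
(9) gamma = 0 is in {0, -2, 4, 2, 5} — holds.
(10) delta^2 + gamma^2 = 8^2 + 0^2 = 64 + 0 = 64 — holds.

No — constraints 5, 6 are not satisfied.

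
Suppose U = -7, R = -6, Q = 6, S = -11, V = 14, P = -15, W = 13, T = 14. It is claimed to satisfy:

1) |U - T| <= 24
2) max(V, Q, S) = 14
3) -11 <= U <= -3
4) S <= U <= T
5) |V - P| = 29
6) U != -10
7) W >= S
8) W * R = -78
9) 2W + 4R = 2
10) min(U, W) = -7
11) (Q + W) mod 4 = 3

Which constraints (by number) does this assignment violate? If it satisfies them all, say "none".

1) |-7 - 14| = 21; 21 ≤ 24 — holds.
2) max(14, 6, -11) = 14 — holds.
3) U = -7 lies in [-11, -3] — holds.
4) values -11 <= -7 <= 14 — holds.
5) |14 - (-15)| = 29 — holds.
6) U = -7, and -7 ≠ -10 — holds.
7) W = 13, S = -11; 13 ≥ -11 — holds.
8) W * R = 13 * (-6) = -78 — holds.
9) 2W + 4R = 2(13) + 4(-6) = 2 — holds.
10) min(-7, 13) = -7 — holds.
11) Q + W = 19; 19 mod 4 = 3 — holds.

Yes — all constraints hold.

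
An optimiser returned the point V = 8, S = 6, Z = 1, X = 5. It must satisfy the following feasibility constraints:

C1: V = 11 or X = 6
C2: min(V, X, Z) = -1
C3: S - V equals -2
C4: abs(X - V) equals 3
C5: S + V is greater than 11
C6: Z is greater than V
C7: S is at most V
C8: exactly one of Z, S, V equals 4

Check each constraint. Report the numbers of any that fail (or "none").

C1: V = 8 ≠ 11 and X = 5 ≠ 6; both disjuncts false  false
C2: min(8, 5, 1) = 1, not -1  false
C3: S - V = 6 - 8 = -2  true
C4: abs(5 - 8) = 3  true
C5: S + V = 6 + 8 = 14; 14 > 11  true
C6: Z = 1, V = 8; 1 ≤ 8 (want >)  false
C7: S = 6, V = 8; 6 ≤ 8  true
C8: Z=1, S=6, V=8; 0 of them equal 4, not exactly one  false

Violated: 1, 2, 6, and 8.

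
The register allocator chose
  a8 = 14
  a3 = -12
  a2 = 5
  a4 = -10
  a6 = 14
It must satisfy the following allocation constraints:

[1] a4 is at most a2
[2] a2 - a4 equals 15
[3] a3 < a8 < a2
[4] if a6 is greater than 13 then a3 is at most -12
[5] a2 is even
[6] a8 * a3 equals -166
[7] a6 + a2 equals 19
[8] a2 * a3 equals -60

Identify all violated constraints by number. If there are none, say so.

[1] a4 = -10, a2 = 5; -10 ≤ 5 — holds.
[2] a2 - a4 = 5 - (-10) = 15 — holds.
[3] values -12, 14, 5; a8 = 14 is not < a2 = 5 — does not hold.
[4] a6 = 14 > 13, so we need a3 ≤ -12; a3 = -12 ≤ -12 — holds.
[5] a2 = 5 is odd — does not hold.
[6] a8 * a3 = 14 * (-12) = -168, not -166 — does not hold.
[7] a6 + a2 = 14 + 5 = 19 — holds.
[8] a2 * a3 = 5 * (-12) = -60 — holds.

The assignment fails constraints 3, 5, and 6.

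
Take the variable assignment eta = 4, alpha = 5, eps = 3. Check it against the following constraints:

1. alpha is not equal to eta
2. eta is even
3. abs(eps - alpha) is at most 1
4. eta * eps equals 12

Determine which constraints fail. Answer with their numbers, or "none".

1. alpha = 5, eta = 4; distinct — holds.
2. eta = 4 is even — holds.
3. abs(3 - 5) = 2; 2 > 1, exceeds bound 1 — does not hold.
4. eta * eps = 4 * 3 = 12 — holds.

No — constraint 3 is not satisfied.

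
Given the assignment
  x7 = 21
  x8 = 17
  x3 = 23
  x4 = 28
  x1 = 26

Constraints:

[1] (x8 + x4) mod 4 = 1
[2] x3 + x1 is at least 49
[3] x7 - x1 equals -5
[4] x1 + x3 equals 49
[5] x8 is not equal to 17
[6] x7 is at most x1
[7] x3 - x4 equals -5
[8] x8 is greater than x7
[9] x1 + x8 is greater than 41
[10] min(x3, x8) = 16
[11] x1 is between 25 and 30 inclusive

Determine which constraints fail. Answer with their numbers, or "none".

Violated: 5, 8, and 10.

[1] x8 + x4 = 45; 45 mod 4 = 1  yes
[2] x3 + x1 = 23 + 26 = 49; 49 ≥ 49  yes
[3] x7 - x1 = 21 - 26 = -5  yes
[4] x1 + x3 = 26 + 23 = 49  yes
[5] x8 = 17, but 17 is required to differ  no
[6] x7 = 21, x1 = 26; 21 ≤ 26  yes
[7] x3 - x4 = 23 - 28 = -5  yes
[8] x8 = 17, x7 = 21; 17 ≤ 21 (want >)  no
[9] x1 + x8 = 26 + 17 = 43; 43 > 41  yes
[10] min(23, 17) = 17, not 16  no
[11] x1 = 26 lies in [25, 30]  yes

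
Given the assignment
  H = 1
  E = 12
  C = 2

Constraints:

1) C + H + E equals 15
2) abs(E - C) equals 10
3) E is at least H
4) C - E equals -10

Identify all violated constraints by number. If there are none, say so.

1) C + H + E = 2 + 1 + 12 = 15  ✓
2) abs(12 - 2) = 10  ✓
3) E = 12, H = 1; 12 ≥ 1  ✓
4) C - E = 2 - 12 = -10  ✓

No violations.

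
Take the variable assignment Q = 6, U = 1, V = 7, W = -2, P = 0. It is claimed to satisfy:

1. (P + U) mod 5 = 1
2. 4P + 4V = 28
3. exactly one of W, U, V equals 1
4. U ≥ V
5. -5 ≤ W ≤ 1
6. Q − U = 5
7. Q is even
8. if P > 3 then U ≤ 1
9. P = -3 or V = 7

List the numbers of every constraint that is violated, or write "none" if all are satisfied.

1. P + U = 1; 1 mod 5 = 1  ✔
2. 4P + 4V = 4(0) + 4(7) = 28  ✔
3. W=-2, U=1, V=7; 1 of them equals 1  ✔
4. U = 1, V = 7; 1 < 7 (want ≥)  ✘
5. W = -2 lies in [-5, 1]  ✔
6. Q − U = 6 − 1 = 5  ✔
7. Q = 6 is even  ✔
8. P = 0, not > 3; antecedent false, conditional vacuously true  ✔
9. P = 0 ≠ -3, but V = 7 = 7 (second disjunct)  ✔

Violated: 4.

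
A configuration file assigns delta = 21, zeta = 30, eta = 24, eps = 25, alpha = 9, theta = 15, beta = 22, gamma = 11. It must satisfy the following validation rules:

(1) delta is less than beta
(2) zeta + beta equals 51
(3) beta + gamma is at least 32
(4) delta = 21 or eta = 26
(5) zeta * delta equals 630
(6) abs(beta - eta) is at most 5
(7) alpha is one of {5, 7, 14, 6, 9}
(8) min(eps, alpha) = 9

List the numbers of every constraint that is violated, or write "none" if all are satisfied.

Constraint 2 is violated.

(1) delta = 21, beta = 22; 21 < 22  holds
(2) zeta + beta = 30 + 22 = 52, not 51  fails
(3) beta + gamma = 22 + 11 = 33; 33 ≥ 32  holds
(4) delta = 21 = 21 (first disjunct)  holds
(5) zeta * delta = 30 * 21 = 630  holds
(6) abs(22 - 24) = 2; 2 ≤ 5  holds
(7) alpha = 9 is in {5, 7, 14, 6, 9}  holds
(8) min(25, 9) = 9  holds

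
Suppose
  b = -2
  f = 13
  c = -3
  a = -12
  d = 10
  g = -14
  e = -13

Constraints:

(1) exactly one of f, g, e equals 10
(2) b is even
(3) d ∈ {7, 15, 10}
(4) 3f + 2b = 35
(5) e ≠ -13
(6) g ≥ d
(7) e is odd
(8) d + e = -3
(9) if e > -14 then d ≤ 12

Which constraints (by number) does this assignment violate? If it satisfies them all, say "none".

(1) f=13, g=-14, e=-13; 0 of them equal 10, not exactly one — does not hold.
(2) b = -2 is even — holds.
(3) d = 10 is in {7, 15, 10} — holds.
(4) 3f + 2b = 3(13) + 2(-2) = 35 — holds.
(5) e = -13, but -13 is required to differ — does not hold.
(6) g = -14, d = 10; -14 < 10 (want ≥) — does not hold.
(7) e = -13 is odd — holds.
(8) d + e = 10 + (-13) = -3 — holds.
(9) e = -13 > -14, so we need d ≤ 12; d = 10 ≤ 12 — holds.

No — constraints 1, 5, 6 are not satisfied.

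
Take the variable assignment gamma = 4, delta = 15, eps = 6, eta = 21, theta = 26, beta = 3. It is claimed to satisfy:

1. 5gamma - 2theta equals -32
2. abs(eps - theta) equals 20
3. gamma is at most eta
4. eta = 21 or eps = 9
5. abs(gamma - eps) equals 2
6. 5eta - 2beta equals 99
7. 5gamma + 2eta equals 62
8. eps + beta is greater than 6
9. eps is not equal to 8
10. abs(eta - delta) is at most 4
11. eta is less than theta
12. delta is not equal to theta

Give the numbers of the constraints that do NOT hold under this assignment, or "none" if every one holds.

Constraint 10 is violated.

1. 5gamma - 2theta = 5(4) - 2(26) = -32  true
2. abs(6 - 26) = 20  true
3. gamma = 4, eta = 21; 4 ≤ 21  true
4. eta = 21 = 21 (first disjunct)  true
5. abs(4 - 6) = 2  true
6. 5eta - 2beta = 5(21) - 2(3) = 99  true
7. 5gamma + 2eta = 5(4) + 2(21) = 62  true
8. eps + beta = 6 + 3 = 9; 9 > 6  true
9. eps = 6, and 6 ≠ 8  true
10. abs(21 - 15) = 6; 6 > 4, exceeds bound 4  false
11. eta = 21, theta = 26; 21 < 26  true
12. delta = 15, theta = 26; distinct  true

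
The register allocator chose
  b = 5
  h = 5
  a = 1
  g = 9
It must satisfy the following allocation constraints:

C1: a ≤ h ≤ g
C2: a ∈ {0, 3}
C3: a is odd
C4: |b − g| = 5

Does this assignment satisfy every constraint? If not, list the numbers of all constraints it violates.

No — constraints 2 and 4 are not satisfied.

C1: values 1 ≤ 5 ≤ 9 — satisfied.
C2: a = 1 is not in {0, 3} — violated.
C3: a = 1 is odd — satisfied.
C4: |5 − 9| = 4, not 5 — violated.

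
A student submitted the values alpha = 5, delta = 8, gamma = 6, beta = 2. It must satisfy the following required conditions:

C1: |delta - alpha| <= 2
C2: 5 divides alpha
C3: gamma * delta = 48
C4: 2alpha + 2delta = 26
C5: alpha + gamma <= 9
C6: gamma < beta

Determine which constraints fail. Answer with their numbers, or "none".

C1: |8 - 5| = 3; 3 > 2, exceeds bound 2  no
C2: 5 / 5 = 1, so 5 divides 5  yes
C3: gamma * delta = 6 * 8 = 48  yes
C4: 2alpha + 2delta = 2(5) + 2(8) = 26  yes
C5: alpha + gamma = 5 + 6 = 11; 11 > 9, bound 9 not met  no
C6: gamma = 6, beta = 2; 6 ≥ 2 (want <)  no

Constraints 1, 5, and 6 are violated.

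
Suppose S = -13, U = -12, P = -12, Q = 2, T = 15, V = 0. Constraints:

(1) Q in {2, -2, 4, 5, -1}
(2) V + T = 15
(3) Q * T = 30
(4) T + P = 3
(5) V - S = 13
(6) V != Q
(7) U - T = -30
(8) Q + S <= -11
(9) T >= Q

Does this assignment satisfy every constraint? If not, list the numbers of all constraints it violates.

(1) Q = 2 is in {2, -2, 4, 5, -1} — holds.
(2) V + T = 0 + 15 = 15 — holds.
(3) Q * T = 2 * 15 = 30 — holds.
(4) T + P = 15 + (-12) = 3 — holds.
(5) V - S = 0 - (-13) = 13 — holds.
(6) V = 0, Q = 2; distinct — holds.
(7) U - T = -12 - 15 = -27, not -30 — fails.
(8) Q + S = 2 + (-13) = -11; -11 ≤ -11 — holds.
(9) T = 15, Q = 2; 15 ≥ 2 — holds.

Constraint 7 does not hold.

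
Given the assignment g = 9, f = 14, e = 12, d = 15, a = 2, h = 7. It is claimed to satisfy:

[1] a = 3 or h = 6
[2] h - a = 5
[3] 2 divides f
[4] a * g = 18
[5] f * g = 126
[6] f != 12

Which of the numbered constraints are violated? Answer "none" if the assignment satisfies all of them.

[1] a = 2 ≠ 3 and h = 7 ≠ 6; both disjuncts false — violated.
[2] h - a = 7 - 2 = 5 — OK.
[3] 14 / 2 = 7, so 2 divides 14 — OK.
[4] a * g = 2 * 9 = 18 — OK.
[5] f * g = 14 * 9 = 126 — OK.
[6] f = 14, and 14 ≠ 12 — OK.

Constraint 1 does not hold.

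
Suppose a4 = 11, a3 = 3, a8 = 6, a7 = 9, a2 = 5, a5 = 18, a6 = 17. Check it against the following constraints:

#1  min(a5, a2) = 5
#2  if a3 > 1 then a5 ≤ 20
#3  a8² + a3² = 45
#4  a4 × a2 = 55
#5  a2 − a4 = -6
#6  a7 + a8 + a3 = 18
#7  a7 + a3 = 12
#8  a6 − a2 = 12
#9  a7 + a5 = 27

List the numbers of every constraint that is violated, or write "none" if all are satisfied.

#1 min(18, 5) = 5 — holds.
#2 a3 = 3 > 1, so we need a5 ≤ 20; a5 = 18 ≤ 20 — holds.
#3 a8² + a3² = 6² + 3² = 36 + 9 = 45 — holds.
#4 a4 × a2 = 11 × 5 = 55 — holds.
#5 a2 − a4 = 5 − 11 = -6 — holds.
#6 a7 + a8 + a3 = 9 + 6 + 3 = 18 — holds.
#7 a7 + a3 = 9 + 3 = 12 — holds.
#8 a6 − a2 = 17 − 5 = 12 — holds.
#9 a7 + a5 = 9 + 18 = 27 — holds.

Yes — all constraints hold.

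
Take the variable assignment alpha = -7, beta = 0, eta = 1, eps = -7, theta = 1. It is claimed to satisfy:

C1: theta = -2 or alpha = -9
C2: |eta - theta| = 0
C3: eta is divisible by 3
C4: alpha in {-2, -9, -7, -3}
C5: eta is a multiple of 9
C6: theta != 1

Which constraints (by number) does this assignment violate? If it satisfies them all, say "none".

C1: theta = 1 ≠ -2 and alpha = -7 ≠ -9; both disjuncts false  ✘
C2: |1 - 1| = 0  ✔
C3: 1 = 3*0 + 1, so 3 does not divide 1  ✘
C4: alpha = -7 is in {-2, -9, -7, -3}  ✔
C5: 1 = 9*0 + 1, so 9 does not divide 1  ✘
C6: theta = 1, but 1 is required to differ  ✘

Violated: 1, 3, 5, and 6.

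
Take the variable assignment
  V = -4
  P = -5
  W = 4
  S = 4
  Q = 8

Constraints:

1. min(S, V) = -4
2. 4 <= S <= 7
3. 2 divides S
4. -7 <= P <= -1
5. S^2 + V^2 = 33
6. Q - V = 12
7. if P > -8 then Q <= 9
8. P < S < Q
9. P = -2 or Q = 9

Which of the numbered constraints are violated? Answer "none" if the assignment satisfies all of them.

Constraints 5 and 9 are violated.

1. min(4, -4) = -4 — holds.
2. S = 4 lies in [4, 7] — holds.
3. 4 / 2 = 2, so 2 divides 4 — holds.
4. P = -5 lies in [-7, -1] — holds.
5. S^2 + V^2 = 4^2 + (-4)^2 = 16 + 16 = 32, not 33 — fails.
6. Q - V = 8 - (-4) = 12 — holds.
7. P = -5 > -8, so we need Q ≤ 9; Q = 8 ≤ 9 — holds.
8. values -5 < 4 < 8 — holds.
9. P = -5 ≠ -2 and Q = 8 ≠ 9; both disjuncts false — fails.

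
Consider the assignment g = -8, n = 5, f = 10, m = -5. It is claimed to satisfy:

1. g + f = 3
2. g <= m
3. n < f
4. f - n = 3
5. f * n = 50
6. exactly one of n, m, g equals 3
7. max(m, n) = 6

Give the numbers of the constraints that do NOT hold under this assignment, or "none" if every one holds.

1. g + f = -8 + 10 = 2, not 3  no
2. g = -8, m = -5; -8 ≤ -5  yes
3. n = 5, f = 10; 5 < 10  yes
4. f - n = 10 - 5 = 5, not 3  no
5. f * n = 10 * 5 = 50  yes
6. n=5, m=-5, g=-8; 0 of them equal 3, not exactly one  no
7. max(-5, 5) = 5, not 6  no

No — constraints 1, 4, 6, and 7 are not satisfied.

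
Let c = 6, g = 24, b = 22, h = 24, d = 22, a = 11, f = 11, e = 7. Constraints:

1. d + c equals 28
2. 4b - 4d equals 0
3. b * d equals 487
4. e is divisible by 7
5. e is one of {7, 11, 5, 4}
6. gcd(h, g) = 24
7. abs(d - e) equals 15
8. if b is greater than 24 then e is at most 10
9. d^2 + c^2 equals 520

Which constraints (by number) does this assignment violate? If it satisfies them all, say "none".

The assignment fails constraint 3.

1. d + c = 22 + 6 = 28  ✔
2. 4b - 4d = 4(22) - 4(22) = 0  ✔
3. b * d = 22 * 22 = 484, not 487  ✘
4. 7 / 7 = 1, so 7 divides 7  ✔
5. e = 7 is in {7, 11, 5, 4}  ✔
6. gcd(24, 24) = 24  ✔
7. abs(22 - 7) = 15  ✔
8. b = 22, not > 24; antecedent false, conditional vacuously true  ✔
9. d^2 + c^2 = 22^2 + 6^2 = 484 + 36 = 520  ✔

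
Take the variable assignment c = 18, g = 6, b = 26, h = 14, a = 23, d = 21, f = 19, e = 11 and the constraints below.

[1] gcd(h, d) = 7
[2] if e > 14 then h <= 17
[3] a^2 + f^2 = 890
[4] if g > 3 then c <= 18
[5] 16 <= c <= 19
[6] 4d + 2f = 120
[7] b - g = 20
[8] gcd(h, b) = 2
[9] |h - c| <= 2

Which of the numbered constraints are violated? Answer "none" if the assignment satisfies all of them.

The assignment fails constraints 6, 9.

[1] gcd(14, 21) = 7  ✓
[2] e = 11, not > 14; antecedent false, conditional vacuously true  ✓
[3] a^2 + f^2 = 23^2 + 19^2 = 529 + 361 = 890  ✓
[4] g = 6 > 3, so we need c ≤ 18; c = 18 ≤ 18  ✓
[5] c = 18 lies in [16, 19]  ✓
[6] 4d + 2f = 4(21) + 2(19) = 122, not 120  ✗
[7] b - g = 26 - 6 = 20  ✓
[8] gcd(14, 26) = 2  ✓
[9] |14 - 18| = 4; 4 > 2, exceeds bound 2  ✗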